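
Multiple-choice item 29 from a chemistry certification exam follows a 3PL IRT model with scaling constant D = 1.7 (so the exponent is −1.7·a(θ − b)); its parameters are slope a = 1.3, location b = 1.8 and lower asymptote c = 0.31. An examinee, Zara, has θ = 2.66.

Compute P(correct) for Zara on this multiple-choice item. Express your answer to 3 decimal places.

P(θ) = c + (1 − c) · 1 / (1 + exp(−D·a(θ − b)))
Exponent: 1.7 × 1.3 × (2.66 − 1.8) = 1.9006
1/(1 + e^{-1.9006}) = 0.8700
P = 0.31 + 0.69 × 0.8700 = 0.9103

0.910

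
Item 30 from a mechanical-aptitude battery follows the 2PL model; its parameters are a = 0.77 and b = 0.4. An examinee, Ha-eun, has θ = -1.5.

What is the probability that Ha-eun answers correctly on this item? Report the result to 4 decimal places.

0.1880

P(θ) = 1 / (1 + exp(−a(θ − b)))
Exponent: 0.77 × (-1.5 − 0.4) = -1.4630
1/(1 + e^{1.4630}) = 0.1880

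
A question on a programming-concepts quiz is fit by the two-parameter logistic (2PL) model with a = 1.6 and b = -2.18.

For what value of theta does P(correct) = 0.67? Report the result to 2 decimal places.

-1.74

P(theta) = 1 / (1 + exp(−a(theta − b)))
logit = ln(0.6700/0.3300) = 0.7082
theta = b + logit/(a) = -2.18 + 0.7082/1.6000 = -1.7374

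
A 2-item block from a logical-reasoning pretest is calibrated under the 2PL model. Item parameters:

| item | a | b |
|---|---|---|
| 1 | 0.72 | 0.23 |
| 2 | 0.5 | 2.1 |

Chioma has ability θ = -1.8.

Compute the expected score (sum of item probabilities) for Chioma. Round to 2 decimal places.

0.31

P(θ) = 1 / (1 + exp(−a(θ − b)))
P_1 = 1/(1+e^{1.4616}) = 0.1882
P_2 = 1/(1+e^{1.9500}) = 0.1246
E[score] = 0.1882 + 0.1246 = 0.3128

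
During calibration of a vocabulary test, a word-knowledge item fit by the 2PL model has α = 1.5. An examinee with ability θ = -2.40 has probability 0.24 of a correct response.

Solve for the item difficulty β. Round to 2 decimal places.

-1.63

P(θ) = 1 / (1 + exp(−α(θ − β)))
logit(0.24) = ln(0.24/0.76) = -1.1527
β = θ − logit/(α) = -2.40 − (-1.1527)/1.5000 = -1.6315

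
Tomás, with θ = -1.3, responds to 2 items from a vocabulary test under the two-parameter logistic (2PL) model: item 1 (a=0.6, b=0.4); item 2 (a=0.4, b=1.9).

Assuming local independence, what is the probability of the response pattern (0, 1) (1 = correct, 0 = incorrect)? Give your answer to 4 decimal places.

P(θ) = 1 / (1 + exp(−a(θ − b)))
P_1 = 1/(1+e^{1.0200}) = 0.2650
P_2 = 1/(1+e^{1.2800}) = 0.2176
L = (1−P_1) × P_2 = 0.7350 × 0.2176 = 0.15989

0.1599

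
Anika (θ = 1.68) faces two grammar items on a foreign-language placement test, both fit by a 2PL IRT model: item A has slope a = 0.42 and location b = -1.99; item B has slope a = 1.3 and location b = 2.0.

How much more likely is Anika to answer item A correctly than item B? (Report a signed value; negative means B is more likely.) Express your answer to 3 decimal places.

0.426

P(θ) = 1 / (1 + exp(−a(θ − b)))
P_A = 0.8237
P_B = 0.3975
P_A − P_B = 0.4262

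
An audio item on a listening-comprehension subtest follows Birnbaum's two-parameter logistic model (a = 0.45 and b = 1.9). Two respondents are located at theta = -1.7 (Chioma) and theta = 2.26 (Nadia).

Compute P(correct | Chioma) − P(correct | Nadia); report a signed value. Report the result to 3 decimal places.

-0.375

P(theta) = 1 / (1 + exp(−a(theta − b)))
P(Chioma) = 0.1652  [exponent -1.6200]
P(Nadia) = 0.5404  [exponent 0.1620]
Difference = 0.1652 − 0.5404 = -0.3752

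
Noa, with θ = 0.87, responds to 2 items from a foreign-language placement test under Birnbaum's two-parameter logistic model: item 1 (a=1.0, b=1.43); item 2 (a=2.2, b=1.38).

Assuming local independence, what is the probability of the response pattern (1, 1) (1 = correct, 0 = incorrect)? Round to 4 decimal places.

P(θ) = 1 / (1 + exp(−a(θ − b)))
P_1 = 1/(1+e^{0.5600}) = 0.3635
P_2 = 1/(1+e^{1.1220}) = 0.2456
L = P_1 × P_2 = 0.3635 × 0.2456 = 0.08930

0.0893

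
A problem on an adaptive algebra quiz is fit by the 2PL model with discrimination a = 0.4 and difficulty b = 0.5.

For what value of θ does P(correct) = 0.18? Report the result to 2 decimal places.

-3.29

P(θ) = 1 / (1 + exp(−a(θ − b)))
logit = ln(0.1800/0.8200) = -1.5163
θ = b + logit/(a) = 0.5 + (-1.5163)/0.4000 = -3.2909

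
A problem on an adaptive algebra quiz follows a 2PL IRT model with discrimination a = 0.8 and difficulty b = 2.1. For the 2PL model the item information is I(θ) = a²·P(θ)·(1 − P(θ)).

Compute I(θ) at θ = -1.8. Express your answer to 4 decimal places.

P = 1/(1+e^{3.1200}) = 0.0423
P(1−P) = 0.0423 × 0.9577 = 0.0405
I = a² × P(1−P) = 0.8² × 0.0405 = 0.02592

0.0259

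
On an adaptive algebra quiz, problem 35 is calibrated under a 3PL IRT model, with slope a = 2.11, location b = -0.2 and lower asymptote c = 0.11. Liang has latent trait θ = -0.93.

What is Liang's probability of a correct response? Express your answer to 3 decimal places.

0.267

P(θ) = c + (1 − c) · 1 / (1 + exp(−a(θ − b)))
Exponent: 2.11 × (-0.93 − (-0.2)) = -1.5403
1/(1 + e^{1.5403}) = 0.1765
P = 0.11 + 0.89 × 0.1765 = 0.2671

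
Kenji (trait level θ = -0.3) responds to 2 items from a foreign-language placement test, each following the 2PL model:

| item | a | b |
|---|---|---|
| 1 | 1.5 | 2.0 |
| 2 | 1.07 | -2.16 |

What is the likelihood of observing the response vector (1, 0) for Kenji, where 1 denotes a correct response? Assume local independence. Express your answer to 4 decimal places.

P(θ) = 1 / (1 + exp(−a(θ − b)))
P_1 = 1/(1+e^{3.4500}) = 0.0308
P_2 = 1/(1+e^{-1.9902}) = 0.8798
L = P_1 × (1−P_2) = 0.0308 × 0.1202 = 0.00370

0.0037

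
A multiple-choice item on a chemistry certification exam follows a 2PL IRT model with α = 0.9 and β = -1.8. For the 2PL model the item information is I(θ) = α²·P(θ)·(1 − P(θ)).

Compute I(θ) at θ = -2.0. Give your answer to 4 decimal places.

0.2009

P = 1/(1+e^{0.1800}) = 0.4551
P(1−P) = 0.4551 × 0.5449 = 0.2480
I = α² × P(1−P) = 0.9² × 0.2480 = 0.20087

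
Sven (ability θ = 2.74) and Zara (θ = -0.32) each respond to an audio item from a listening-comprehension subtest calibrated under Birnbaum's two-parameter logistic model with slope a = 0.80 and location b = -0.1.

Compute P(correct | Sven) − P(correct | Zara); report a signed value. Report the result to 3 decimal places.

0.450

P(θ) = 1 / (1 + exp(−a(θ − b)))
P(Sven) = 0.9065  [exponent 2.2720]
P(Zara) = 0.4561  [exponent -0.1760]
Difference = 0.9065 − 0.4561 = 0.4504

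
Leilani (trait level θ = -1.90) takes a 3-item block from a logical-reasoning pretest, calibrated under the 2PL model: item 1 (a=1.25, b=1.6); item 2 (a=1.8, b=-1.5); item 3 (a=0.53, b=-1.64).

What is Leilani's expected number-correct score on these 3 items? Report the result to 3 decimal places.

P(θ) = 1 / (1 + exp(−a(θ − b)))
P_1 = 1/(1+e^{4.3750}) = 0.0124
P_2 = 1/(1+e^{0.7200}) = 0.3274
P_3 = 1/(1+e^{0.1378}) = 0.4656
E[score] = 0.0124 + 0.3274 + 0.4656 = 0.8054

0.805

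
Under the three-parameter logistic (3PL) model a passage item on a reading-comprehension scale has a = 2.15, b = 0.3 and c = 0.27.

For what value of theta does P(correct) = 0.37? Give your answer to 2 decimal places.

-0.56

P(theta) = c + (1 − c) · 1 / (1 + exp(−a(theta − b)))
Remove guessing floor: (0.37 − 0.27)/(1 − 0.27) = 0.1370
logit = ln(0.1370/0.8630) = -1.8405
theta = b + logit/(a) = 0.3 + (-1.8405)/2.1500 = -0.5561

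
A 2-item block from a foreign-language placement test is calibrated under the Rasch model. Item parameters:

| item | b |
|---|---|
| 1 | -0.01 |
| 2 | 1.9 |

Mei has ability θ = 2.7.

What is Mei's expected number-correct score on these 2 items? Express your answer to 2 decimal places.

P(θ) = 1 / (1 + exp(−(θ − b)))
P_1 = 1/(1+e^{-2.7100}) = 0.9376
P_2 = 1/(1+e^{-0.8000}) = 0.6900
E[score] = 0.9376 + 0.6900 = 1.6276

1.63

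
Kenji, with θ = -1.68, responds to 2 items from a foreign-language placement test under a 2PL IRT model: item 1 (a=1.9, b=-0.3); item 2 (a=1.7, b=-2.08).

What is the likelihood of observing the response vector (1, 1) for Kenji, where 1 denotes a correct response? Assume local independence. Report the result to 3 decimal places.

0.045

P(θ) = 1 / (1 + exp(−a(θ − b)))
P_1 = 1/(1+e^{2.6220}) = 0.0677
P_2 = 1/(1+e^{-0.6800}) = 0.6637
L = P_1 × P_2 = 0.0677 × 0.6637 = 0.04496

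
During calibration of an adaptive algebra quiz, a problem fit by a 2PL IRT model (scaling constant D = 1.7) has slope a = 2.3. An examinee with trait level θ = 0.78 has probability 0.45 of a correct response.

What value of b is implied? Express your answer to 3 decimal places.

P(θ) = 1 / (1 + exp(−D·a(θ − b)))
logit(0.45) = ln(0.45/0.55) = -0.2007
b = θ − logit/(1.7·a) = 0.78 − (-0.2007)/3.9100 = 0.8313

0.831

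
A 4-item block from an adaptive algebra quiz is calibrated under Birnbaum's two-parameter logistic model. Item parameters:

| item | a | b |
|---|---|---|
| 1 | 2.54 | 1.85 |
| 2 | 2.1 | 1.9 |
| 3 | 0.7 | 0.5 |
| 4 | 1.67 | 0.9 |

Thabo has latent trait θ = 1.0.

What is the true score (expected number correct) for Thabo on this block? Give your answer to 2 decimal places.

P(θ) = 1 / (1 + exp(−a(θ − b)))
P_1 = 1/(1+e^{2.1590}) = 0.1035
P_2 = 1/(1+e^{1.8900}) = 0.1312
P_3 = 1/(1+e^{-0.3500}) = 0.5866
P_4 = 1/(1+e^{-0.1670}) = 0.5417
E[score] = 0.1035 + 0.1312 + 0.5866 + 0.5417 = 1.3630

1.36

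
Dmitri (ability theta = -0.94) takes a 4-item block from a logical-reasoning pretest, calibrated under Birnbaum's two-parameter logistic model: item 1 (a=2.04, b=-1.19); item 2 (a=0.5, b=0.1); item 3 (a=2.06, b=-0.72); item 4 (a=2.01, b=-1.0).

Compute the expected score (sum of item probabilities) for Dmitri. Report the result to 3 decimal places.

1.916

P(theta) = 1 / (1 + exp(−a(theta − b)))
P_1 = 1/(1+e^{-0.5100}) = 0.6248
P_2 = 1/(1+e^{0.5200}) = 0.3729
P_3 = 1/(1+e^{0.4532}) = 0.3886
P_4 = 1/(1+e^{-0.1206}) = 0.5301
E[score] = 0.6248 + 0.3729 + 0.3886 + 0.5301 = 1.9164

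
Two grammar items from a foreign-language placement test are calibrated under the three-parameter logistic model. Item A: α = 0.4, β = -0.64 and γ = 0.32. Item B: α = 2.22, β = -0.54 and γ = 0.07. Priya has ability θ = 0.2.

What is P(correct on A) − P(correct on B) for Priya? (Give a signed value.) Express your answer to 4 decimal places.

P(θ) = γ + (1 − γ) · 1 / (1 + exp(−α(θ − β)))
P_A = 0.7166
P_B = 0.8493
P_A − P_B = -0.1327

-0.1327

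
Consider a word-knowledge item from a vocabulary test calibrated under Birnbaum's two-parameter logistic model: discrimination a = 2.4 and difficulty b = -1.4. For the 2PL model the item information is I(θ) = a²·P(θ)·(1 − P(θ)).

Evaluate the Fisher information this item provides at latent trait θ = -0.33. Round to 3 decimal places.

0.381

P = 1/(1+e^{-2.5680}) = 0.9288
P(1−P) = 0.9288 × 0.0712 = 0.0662
I = a² × P(1−P) = 2.4² × 0.0662 = 0.38104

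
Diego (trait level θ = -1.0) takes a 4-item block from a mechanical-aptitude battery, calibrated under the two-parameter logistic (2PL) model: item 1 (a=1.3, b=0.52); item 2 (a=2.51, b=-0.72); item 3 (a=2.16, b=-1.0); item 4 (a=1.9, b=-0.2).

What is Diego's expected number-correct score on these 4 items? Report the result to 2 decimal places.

P(θ) = 1 / (1 + exp(−a(θ − b)))
P_1 = 1/(1+e^{1.9760}) = 0.1217
P_2 = 1/(1+e^{0.7028}) = 0.3312
P_3 = 1/(1+e^{0.0000}) = 0.5000
P_4 = 1/(1+e^{1.5200}) = 0.1795
E[score] = 0.1217 + 0.3312 + 0.5000 + 0.1795 = 1.1324

1.13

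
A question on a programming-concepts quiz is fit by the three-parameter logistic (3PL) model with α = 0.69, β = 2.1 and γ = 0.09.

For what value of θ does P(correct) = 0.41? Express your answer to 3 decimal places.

P(θ) = γ + (1 − γ) · 1 / (1 + exp(−α(θ − β)))
Remove guessing floor: (0.41 − 0.09)/(1 − 0.09) = 0.3516
logit = ln(0.3516/0.6484) = -0.6118
θ = β + logit/(α) = 2.1 + (-0.6118)/0.6900 = 1.2133

1.213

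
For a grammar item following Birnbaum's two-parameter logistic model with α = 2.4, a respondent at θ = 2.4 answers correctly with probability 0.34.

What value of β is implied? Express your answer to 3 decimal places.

P(θ) = 1 / (1 + exp(−α(θ − β)))
logit(0.34) = ln(0.34/0.66) = -0.6633
β = θ − logit/(α) = 2.4 − (-0.6633)/2.4000 = 2.6764

2.676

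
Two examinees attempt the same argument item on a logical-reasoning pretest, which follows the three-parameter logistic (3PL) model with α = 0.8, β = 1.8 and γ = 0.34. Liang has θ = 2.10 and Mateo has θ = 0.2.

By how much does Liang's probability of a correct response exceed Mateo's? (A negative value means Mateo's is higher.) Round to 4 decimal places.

P(θ) = γ + (1 − γ) · 1 / (1 + exp(−α(θ − β)))
P(Liang) = 0.7094  [exponent 0.2400]
P(Mateo) = 0.4836  [exponent -1.2800]
Difference = 0.7094 − 0.4836 = 0.2258

0.2258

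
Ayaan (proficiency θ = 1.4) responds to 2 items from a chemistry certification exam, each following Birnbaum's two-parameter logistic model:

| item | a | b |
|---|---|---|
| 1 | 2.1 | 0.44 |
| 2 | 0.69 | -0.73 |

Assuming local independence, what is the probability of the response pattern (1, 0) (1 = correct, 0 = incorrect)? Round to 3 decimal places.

0.165

P(θ) = 1 / (1 + exp(−a(θ − b)))
P_1 = 1/(1+e^{-2.0160}) = 0.8825
P_2 = 1/(1+e^{-1.4697}) = 0.8130
L = P_1 × (1−P_2) = 0.8825 × 0.1870 = 0.16501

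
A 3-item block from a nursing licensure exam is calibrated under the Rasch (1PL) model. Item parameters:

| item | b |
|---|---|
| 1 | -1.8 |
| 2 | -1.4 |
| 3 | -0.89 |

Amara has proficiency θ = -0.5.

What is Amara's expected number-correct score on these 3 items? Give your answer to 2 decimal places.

2.09

P(θ) = 1 / (1 + exp(−(θ − b)))
P_1 = 1/(1+e^{-1.3000}) = 0.7858
P_2 = 1/(1+e^{-0.9000}) = 0.7109
P_3 = 1/(1+e^{-0.3900}) = 0.5963
E[score] = 0.7858 + 0.7109 + 0.5963 = 2.0931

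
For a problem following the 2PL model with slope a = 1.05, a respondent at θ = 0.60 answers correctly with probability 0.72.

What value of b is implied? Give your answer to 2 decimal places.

-0.30

P(θ) = 1 / (1 + exp(−a(θ − b)))
logit(0.72) = ln(0.72/0.28) = 0.9445
b = θ − logit/(a) = 0.60 − 0.9445/1.0500 = -0.2995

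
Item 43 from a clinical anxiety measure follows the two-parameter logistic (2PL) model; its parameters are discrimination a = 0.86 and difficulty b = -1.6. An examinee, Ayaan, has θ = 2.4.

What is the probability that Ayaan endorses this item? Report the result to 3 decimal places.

0.969

P(θ) = 1 / (1 + exp(−a(θ − b)))
Exponent: 0.86 × (2.4 − (-1.6)) = 3.4400
1/(1 + e^{-3.4400}) = 0.9689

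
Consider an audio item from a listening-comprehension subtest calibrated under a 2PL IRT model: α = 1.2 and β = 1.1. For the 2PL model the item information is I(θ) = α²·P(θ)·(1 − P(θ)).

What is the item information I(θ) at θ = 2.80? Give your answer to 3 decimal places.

P = 1/(1+e^{-2.0400}) = 0.8849
P(1−P) = 0.8849 × 0.1151 = 0.1018
I = α² × P(1−P) = 1.2² × 0.1018 = 0.14663

0.147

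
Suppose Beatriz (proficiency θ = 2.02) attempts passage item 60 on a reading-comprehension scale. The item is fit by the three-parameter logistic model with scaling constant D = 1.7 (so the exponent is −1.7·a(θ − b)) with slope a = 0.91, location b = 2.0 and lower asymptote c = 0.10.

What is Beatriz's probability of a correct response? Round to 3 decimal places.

0.557

P(θ) = c + (1 − c) · 1 / (1 + exp(−D·a(θ − b)))
Exponent: 1.7 × 0.91 × (2.02 − 2.0) = 0.0309
1/(1 + e^{-0.0309}) = 0.5077
P = 0.10 + 0.90 × 0.5077 = 0.5570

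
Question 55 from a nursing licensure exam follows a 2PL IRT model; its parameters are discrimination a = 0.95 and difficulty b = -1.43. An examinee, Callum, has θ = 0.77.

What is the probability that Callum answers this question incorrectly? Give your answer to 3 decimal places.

0.110

P(θ) = 1 / (1 + exp(−a(θ − b)))
Exponent: 0.95 × (0.77 − (-1.43)) = 2.0900
1/(1 + e^{-2.0900}) = 0.8899
P(incorrect) = 1 − 0.8899 = 0.1101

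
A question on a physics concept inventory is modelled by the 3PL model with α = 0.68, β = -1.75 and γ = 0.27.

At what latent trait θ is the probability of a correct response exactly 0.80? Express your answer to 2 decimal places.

P(θ) = γ + (1 − γ) · 1 / (1 + exp(−α(θ − β)))
Remove guessing floor: (0.80 − 0.27)/(1 − 0.27) = 0.7260
logit = ln(0.7260/0.2740) = 0.9746
θ = β + logit/(α) = -1.75 + 0.9746/0.6800 = -0.3168

-0.32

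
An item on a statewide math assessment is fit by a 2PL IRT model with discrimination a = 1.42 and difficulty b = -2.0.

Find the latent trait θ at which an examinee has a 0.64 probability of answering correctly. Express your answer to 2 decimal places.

-1.59

P(θ) = 1 / (1 + exp(−a(θ − b)))
logit = ln(0.6400/0.3600) = 0.5754
θ = b + logit/(a) = -2.0 + 0.5754/1.4200 = -1.5948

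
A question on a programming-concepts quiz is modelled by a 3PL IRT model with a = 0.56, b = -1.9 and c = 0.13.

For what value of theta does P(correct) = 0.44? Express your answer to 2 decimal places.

P(theta) = c + (1 − c) · 1 / (1 + exp(−a(theta − b)))
Remove guessing floor: (0.44 − 0.13)/(1 − 0.13) = 0.3563
logit = ln(0.3563/0.6437) = -0.5914
theta = b + logit/(a) = -1.9 + (-0.5914)/0.5600 = -2.9560

-2.96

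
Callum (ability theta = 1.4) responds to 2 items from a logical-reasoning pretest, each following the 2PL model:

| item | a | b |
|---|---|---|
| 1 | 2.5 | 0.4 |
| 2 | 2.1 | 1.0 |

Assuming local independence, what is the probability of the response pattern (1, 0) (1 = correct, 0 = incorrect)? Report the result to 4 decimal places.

0.2787

P(theta) = 1 / (1 + exp(−a(theta − b)))
P_1 = 1/(1+e^{-2.5000}) = 0.9241
P_2 = 1/(1+e^{-0.8400}) = 0.6985
L = P_1 × (1−P_2) = 0.9241 × 0.3015 = 0.27866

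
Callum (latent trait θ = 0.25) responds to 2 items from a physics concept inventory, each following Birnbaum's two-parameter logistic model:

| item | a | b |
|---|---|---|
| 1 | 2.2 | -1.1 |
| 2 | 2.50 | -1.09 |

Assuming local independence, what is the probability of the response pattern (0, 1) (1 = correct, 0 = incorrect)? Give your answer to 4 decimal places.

P(θ) = 1 / (1 + exp(−a(θ − b)))
P_1 = 1/(1+e^{-2.9700}) = 0.9512
P_2 = 1/(1+e^{-3.3500}) = 0.9661
L = (1−P_1) × P_2 = 0.0488 × 0.9661 = 0.04715

0.0471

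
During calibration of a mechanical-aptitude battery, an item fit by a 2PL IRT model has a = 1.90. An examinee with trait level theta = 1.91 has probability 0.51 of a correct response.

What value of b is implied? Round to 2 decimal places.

1.89

P(theta) = 1 / (1 + exp(−a(theta − b)))
logit(0.51) = ln(0.51/0.49) = 0.0400
b = theta − logit/(a) = 1.91 − 0.0400/1.9000 = 1.8889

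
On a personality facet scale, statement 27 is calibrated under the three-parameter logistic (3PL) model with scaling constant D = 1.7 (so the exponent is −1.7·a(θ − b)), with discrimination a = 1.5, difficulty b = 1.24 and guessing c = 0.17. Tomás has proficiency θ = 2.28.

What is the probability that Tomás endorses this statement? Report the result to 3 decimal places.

0.945

P(θ) = c + (1 − c) · 1 / (1 + exp(−D·a(θ − b)))
Exponent: 1.7 × 1.5 × (2.28 − 1.24) = 2.6520
1/(1 + e^{-2.6520}) = 0.9341
P = 0.17 + 0.83 × 0.9341 = 0.9453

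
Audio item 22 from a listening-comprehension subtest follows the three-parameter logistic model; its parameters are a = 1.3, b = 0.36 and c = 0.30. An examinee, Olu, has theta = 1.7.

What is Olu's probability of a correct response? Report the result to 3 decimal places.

0.896

P(theta) = c + (1 − c) · 1 / (1 + exp(−a(theta − b)))
Exponent: 1.3 × (1.7 − 0.36) = 1.7420
1/(1 + e^{-1.7420}) = 0.8509
P = 0.30 + 0.70 × 0.8509 = 0.8957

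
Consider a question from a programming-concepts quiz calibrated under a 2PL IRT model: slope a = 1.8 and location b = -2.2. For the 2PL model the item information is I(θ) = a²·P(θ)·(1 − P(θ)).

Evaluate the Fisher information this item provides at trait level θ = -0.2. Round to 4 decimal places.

P = 1/(1+e^{-3.6000}) = 0.9734
P(1−P) = 0.9734 × 0.0266 = 0.0259
I = a² × P(1−P) = 1.8² × 0.0259 = 0.08388

0.0839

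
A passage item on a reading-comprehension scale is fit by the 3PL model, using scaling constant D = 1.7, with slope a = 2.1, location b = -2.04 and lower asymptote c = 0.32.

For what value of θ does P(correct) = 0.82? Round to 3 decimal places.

-1.754

P(θ) = c + (1 − c) · 1 / (1 + exp(−D·a(θ − b)))
Remove guessing floor: (0.82 − 0.32)/(1 − 0.32) = 0.7353
logit = ln(0.7353/0.2647) = 1.0217
θ = b + logit/(1.7·a) = -2.04 + 1.0217/3.5700 = -1.7538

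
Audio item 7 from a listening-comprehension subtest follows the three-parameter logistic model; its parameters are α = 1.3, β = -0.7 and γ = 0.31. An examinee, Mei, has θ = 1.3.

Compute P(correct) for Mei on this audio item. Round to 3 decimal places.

0.952

P(θ) = γ + (1 − γ) · 1 / (1 + exp(−α(θ − β)))
Exponent: 1.3 × (1.3 − (-0.7)) = 2.6000
1/(1 + e^{-2.6000}) = 0.9309
P = 0.31 + 0.69 × 0.9309 = 0.9523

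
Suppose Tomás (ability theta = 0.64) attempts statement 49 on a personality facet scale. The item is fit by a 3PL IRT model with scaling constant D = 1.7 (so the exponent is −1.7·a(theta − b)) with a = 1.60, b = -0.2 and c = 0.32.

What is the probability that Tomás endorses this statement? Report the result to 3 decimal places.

0.937

P(theta) = c + (1 − c) · 1 / (1 + exp(−D·a(theta − b)))
Exponent: 1.7 × 1.60 × (0.64 − (-0.2)) = 2.2848
1/(1 + e^{-2.2848}) = 0.9076
P = 0.32 + 0.68 × 0.9076 = 0.9372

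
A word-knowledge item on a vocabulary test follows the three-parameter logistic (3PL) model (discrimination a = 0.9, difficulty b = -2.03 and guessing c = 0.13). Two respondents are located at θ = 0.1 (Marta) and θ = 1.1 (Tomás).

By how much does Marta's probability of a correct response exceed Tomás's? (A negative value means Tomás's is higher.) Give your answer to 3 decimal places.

-0.062

P(θ) = c + (1 − c) · 1 / (1 + exp(−a(θ − b)))
P(Marta) = 0.8885  [exponent 1.9170]
P(Tomás) = 0.9509  [exponent 2.8170]
Difference = 0.8885 − 0.9509 = -0.0625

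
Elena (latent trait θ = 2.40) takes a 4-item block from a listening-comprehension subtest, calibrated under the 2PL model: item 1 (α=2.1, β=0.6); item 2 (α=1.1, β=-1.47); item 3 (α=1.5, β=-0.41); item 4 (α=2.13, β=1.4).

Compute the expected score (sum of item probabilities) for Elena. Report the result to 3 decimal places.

P(θ) = 1 / (1 + exp(−α(θ − β)))
P_1 = 1/(1+e^{-3.7800}) = 0.9777
P_2 = 1/(1+e^{-4.2570}) = 0.9860
P_3 = 1/(1+e^{-4.2150}) = 0.9854
P_4 = 1/(1+e^{-2.1300}) = 0.8938
E[score] = 0.9777 + 0.9860 + 0.9854 + 0.8938 = 3.8429

3.843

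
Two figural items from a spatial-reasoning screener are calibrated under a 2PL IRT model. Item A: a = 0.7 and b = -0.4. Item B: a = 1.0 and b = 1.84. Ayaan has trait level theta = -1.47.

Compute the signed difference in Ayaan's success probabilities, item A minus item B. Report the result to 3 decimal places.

0.286

P(theta) = 1 / (1 + exp(−a(theta − b)))
P_A = 0.3210
P_B = 0.0352
P_A − P_B = 0.2858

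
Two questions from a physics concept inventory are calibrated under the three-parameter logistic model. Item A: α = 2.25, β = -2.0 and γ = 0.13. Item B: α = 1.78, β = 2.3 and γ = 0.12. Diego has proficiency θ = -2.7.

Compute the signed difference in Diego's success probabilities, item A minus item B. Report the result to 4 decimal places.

P(θ) = γ + (1 − γ) · 1 / (1 + exp(−α(θ − β)))
P_A = 0.2792
P_B = 0.1201
P_A − P_B = 0.1591

0.1591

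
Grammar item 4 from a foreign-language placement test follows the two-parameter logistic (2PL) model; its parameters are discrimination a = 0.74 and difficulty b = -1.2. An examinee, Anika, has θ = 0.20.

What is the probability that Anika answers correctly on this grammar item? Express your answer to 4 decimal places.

P(θ) = 1 / (1 + exp(−a(θ − b)))
Exponent: 0.74 × (0.20 − (-1.2)) = 1.0360
1/(1 + e^{-1.0360}) = 0.7381

0.7381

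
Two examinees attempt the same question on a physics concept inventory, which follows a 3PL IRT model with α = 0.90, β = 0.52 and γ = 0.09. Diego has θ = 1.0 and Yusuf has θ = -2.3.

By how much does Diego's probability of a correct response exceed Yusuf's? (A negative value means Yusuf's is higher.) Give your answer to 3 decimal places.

0.485

P(θ) = γ + (1 − γ) · 1 / (1 + exp(−α(θ − β)))
P(Diego) = 0.6418  [exponent 0.4320]
P(Yusuf) = 0.1566  [exponent -2.5380]
Difference = 0.6418 − 0.1566 = 0.4851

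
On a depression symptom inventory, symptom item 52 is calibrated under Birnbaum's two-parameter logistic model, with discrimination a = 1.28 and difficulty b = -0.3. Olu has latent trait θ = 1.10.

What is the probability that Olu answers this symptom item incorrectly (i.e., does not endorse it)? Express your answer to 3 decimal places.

0.143

P(θ) = 1 / (1 + exp(−a(θ − b)))
Exponent: 1.28 × (1.10 − (-0.3)) = 1.7920
1/(1 + e^{-1.7920}) = 0.8572
P(incorrect) = 1 − 0.8572 = 0.1428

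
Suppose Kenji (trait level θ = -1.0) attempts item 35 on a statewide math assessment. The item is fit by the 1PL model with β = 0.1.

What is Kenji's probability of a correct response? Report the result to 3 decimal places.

0.250

P(θ) = 1 / (1 + exp(−(θ − β)))
Exponent: (-1.0 − 0.1) = -1.1000
1/(1 + e^{1.1000}) = 0.2497
P = 0.2497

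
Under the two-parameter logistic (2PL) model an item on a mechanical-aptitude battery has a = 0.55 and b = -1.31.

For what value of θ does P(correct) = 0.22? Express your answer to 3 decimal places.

P(θ) = 1 / (1 + exp(−a(θ − b)))
logit = ln(0.2200/0.7800) = -1.2657
θ = b + logit/(a) = -1.31 + (-1.2657)/0.5500 = -3.6112

-3.611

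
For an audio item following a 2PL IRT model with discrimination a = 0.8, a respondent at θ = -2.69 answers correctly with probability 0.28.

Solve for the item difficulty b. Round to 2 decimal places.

-1.51

P(θ) = 1 / (1 + exp(−a(θ − b)))
logit(0.28) = ln(0.28/0.72) = -0.9445
b = θ − logit/(a) = -2.69 − (-0.9445)/0.8000 = -1.5094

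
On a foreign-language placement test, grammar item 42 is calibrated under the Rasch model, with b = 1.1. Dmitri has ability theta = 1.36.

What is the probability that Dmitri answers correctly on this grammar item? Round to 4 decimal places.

P(theta) = 1 / (1 + exp(−(theta − b)))
Exponent: (1.36 − 1.1) = 0.2600
1/(1 + e^{-0.2600}) = 0.5646
P = 0.5646

0.5646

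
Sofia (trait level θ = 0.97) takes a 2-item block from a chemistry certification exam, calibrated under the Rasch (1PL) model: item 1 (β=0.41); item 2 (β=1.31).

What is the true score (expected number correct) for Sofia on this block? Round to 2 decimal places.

1.05

P(θ) = 1 / (1 + exp(−(θ − β)))
P_1 = 1/(1+e^{-0.5600}) = 0.6365
P_2 = 1/(1+e^{0.3400}) = 0.4158
E[score] = 0.6365 + 0.4158 = 1.0523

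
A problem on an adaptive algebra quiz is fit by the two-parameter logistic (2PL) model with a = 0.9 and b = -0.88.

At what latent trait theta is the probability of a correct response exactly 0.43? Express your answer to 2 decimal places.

P(theta) = 1 / (1 + exp(−a(theta − b)))
logit = ln(0.4300/0.5700) = -0.2819
theta = b + logit/(a) = -0.88 + (-0.2819)/0.9000 = -1.1932

-1.19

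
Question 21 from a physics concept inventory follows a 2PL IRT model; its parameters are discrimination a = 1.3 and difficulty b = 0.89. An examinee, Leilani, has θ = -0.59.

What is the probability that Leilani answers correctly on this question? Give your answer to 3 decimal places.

P(θ) = 1 / (1 + exp(−a(θ − b)))
Exponent: 1.3 × (-0.59 − 0.89) = -1.9240
1/(1 + e^{1.9240}) = 0.1274

0.127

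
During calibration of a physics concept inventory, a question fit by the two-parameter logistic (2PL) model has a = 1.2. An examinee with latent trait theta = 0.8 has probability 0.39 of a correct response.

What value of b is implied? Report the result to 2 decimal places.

1.17

P(theta) = 1 / (1 + exp(−a(theta − b)))
logit(0.39) = ln(0.39/0.61) = -0.4473
b = theta − logit/(a) = 0.8 − (-0.4473)/1.2000 = 1.1728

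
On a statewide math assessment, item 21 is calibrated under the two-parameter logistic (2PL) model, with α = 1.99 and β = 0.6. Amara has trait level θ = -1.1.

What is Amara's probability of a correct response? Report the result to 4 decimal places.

0.0328

P(θ) = 1 / (1 + exp(−α(θ − β)))
Exponent: 1.99 × (-1.1 − 0.6) = -3.3830
1/(1 + e^{3.3830}) = 0.0328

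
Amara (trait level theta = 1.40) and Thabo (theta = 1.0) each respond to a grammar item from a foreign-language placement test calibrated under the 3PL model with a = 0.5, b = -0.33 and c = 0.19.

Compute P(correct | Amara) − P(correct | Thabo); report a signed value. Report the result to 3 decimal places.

0.035

P(theta) = c + (1 − c) · 1 / (1 + exp(−a(theta − b)))
P(Amara) = 0.7600  [exponent 0.8650]
P(Thabo) = 0.7249  [exponent 0.6650]
Difference = 0.7600 − 0.7249 = 0.0351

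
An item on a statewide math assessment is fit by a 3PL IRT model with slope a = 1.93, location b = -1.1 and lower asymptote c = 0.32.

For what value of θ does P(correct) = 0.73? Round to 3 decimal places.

-0.884

P(θ) = c + (1 − c) · 1 / (1 + exp(−a(θ − b)))
Remove guessing floor: (0.73 − 0.32)/(1 − 0.32) = 0.6029
logit = ln(0.6029/0.3971) = 0.4177
θ = b + logit/(a) = -1.1 + 0.4177/1.9300 = -0.8836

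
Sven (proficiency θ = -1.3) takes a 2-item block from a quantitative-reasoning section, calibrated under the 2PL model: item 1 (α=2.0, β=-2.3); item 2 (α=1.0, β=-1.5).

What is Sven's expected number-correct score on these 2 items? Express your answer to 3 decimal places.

P(θ) = 1 / (1 + exp(−α(θ − β)))
P_1 = 1/(1+e^{-2.0000}) = 0.8808
P_2 = 1/(1+e^{-0.2000}) = 0.5498
E[score] = 0.8808 + 0.5498 = 1.4306

1.431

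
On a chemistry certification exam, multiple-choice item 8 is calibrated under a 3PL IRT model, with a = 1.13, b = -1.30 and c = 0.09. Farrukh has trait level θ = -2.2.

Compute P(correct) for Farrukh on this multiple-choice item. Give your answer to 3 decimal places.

P(θ) = c + (1 − c) · 1 / (1 + exp(−a(θ − b)))
Exponent: 1.13 × (-2.2 − (-1.30)) = -1.0170
1/(1 + e^{1.0170}) = 0.2656
P = 0.09 + 0.91 × 0.2656 = 0.3317

0.332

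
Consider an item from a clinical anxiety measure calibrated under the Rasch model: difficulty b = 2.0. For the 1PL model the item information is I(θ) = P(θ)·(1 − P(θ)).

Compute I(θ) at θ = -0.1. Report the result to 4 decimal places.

P = 1/(1+e^{2.1000}) = 0.1091
P(1−P) = 0.1091 × 0.8909 = 0.0972
I = P(1−P) = 0.09719

0.0972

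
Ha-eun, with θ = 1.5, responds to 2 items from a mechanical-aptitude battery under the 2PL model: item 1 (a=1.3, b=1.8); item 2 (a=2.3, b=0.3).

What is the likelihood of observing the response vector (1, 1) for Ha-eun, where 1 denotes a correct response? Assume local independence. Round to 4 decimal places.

P(θ) = 1 / (1 + exp(−a(θ − b)))
P_1 = 1/(1+e^{0.3900}) = 0.4037
P_2 = 1/(1+e^{-2.7600}) = 0.9405
L = P_1 × P_2 = 0.4037 × 0.9405 = 0.37969

0.3797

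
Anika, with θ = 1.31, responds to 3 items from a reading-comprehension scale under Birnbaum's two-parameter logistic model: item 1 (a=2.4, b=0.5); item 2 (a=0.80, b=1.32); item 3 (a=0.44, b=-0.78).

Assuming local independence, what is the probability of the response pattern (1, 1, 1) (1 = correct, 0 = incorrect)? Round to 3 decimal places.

0.311

P(θ) = 1 / (1 + exp(−a(θ − b)))
P_1 = 1/(1+e^{-1.9440}) = 0.8748
P_2 = 1/(1+e^{0.0080}) = 0.4980
P_3 = 1/(1+e^{-0.9196}) = 0.7150
L = P_1 × P_2 × P_3 = 0.8748 × 0.4980 × 0.7150 = 0.31147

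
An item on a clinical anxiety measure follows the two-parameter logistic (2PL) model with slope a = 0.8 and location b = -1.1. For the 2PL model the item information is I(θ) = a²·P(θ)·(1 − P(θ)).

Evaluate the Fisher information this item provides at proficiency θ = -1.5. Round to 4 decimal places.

0.1560

P = 1/(1+e^{0.3200}) = 0.4207
P(1−P) = 0.4207 × 0.5793 = 0.2437
I = a² × P(1−P) = 0.8² × 0.2437 = 0.15597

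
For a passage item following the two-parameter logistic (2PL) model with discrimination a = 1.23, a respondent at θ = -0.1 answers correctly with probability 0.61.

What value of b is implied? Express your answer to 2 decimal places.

-0.46

P(θ) = 1 / (1 + exp(−a(θ − b)))
logit(0.61) = ln(0.61/0.39) = 0.4473
b = θ − logit/(a) = -0.1 − 0.4473/1.2300 = -0.4637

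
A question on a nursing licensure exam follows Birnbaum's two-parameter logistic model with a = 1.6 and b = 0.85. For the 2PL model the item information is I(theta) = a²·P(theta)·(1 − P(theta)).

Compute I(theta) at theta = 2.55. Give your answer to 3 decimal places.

0.148

P = 1/(1+e^{-2.7200}) = 0.9382
P(1−P) = 0.9382 × 0.0618 = 0.0580
I = a² × P(1−P) = 1.6² × 0.0580 = 0.14844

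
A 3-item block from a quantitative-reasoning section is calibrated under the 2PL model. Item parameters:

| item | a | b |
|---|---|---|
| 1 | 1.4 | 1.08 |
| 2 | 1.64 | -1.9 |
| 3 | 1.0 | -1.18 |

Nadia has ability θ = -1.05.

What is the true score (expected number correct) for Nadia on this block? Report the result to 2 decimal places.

P(θ) = 1 / (1 + exp(−a(θ − b)))
P_1 = 1/(1+e^{2.9820}) = 0.0482
P_2 = 1/(1+e^{-1.3940}) = 0.8012
P_3 = 1/(1+e^{-0.1300}) = 0.5325
E[score] = 0.0482 + 0.8012 + 0.5325 = 1.3819

1.38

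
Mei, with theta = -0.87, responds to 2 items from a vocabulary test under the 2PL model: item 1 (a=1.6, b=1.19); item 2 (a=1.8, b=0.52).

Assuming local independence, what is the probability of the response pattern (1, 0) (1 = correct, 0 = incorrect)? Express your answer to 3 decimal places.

P(theta) = 1 / (1 + exp(−a(theta − b)))
P_1 = 1/(1+e^{3.2960}) = 0.0357
P_2 = 1/(1+e^{2.5020}) = 0.0757
L = P_1 × (1−P_2) = 0.0357 × 0.9243 = 0.03300

0.033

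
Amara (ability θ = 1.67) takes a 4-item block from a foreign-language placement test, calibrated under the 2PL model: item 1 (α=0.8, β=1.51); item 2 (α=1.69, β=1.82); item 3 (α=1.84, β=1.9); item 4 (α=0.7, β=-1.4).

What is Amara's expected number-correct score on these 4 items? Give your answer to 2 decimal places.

2.26

P(θ) = 1 / (1 + exp(−α(θ − β)))
P_1 = 1/(1+e^{-0.1280}) = 0.5320
P_2 = 1/(1+e^{0.2535}) = 0.4370
P_3 = 1/(1+e^{0.4232}) = 0.3958
P_4 = 1/(1+e^{-2.1490}) = 0.8956
E[score] = 0.5320 + 0.4370 + 0.3958 + 0.8956 = 2.2602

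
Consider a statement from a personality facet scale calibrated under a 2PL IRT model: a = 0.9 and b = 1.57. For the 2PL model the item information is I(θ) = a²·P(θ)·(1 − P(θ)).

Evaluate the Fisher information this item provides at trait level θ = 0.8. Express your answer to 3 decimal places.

P = 1/(1+e^{0.6930}) = 0.3334
P(1−P) = 0.3334 × 0.6666 = 0.2222
I = a² × P(1−P) = 0.9² × 0.2222 = 0.18001

0.180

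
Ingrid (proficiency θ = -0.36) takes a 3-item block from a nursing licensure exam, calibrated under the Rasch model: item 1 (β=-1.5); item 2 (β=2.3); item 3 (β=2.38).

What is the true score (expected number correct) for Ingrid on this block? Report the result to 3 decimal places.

P(θ) = 1 / (1 + exp(−(θ − β)))
P_1 = 1/(1+e^{-1.1400}) = 0.7577
P_2 = 1/(1+e^{2.6600}) = 0.0654
P_3 = 1/(1+e^{2.7400}) = 0.0607
E[score] = 0.7577 + 0.0654 + 0.0607 = 0.8837

0.884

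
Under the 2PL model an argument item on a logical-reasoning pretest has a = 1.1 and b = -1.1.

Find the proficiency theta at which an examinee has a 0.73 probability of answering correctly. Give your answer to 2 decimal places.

P(theta) = 1 / (1 + exp(−a(theta − b)))
logit = ln(0.7300/0.2700) = 0.9946
theta = b + logit/(a) = -1.1 + 0.9946/1.1000 = -0.1958

-0.20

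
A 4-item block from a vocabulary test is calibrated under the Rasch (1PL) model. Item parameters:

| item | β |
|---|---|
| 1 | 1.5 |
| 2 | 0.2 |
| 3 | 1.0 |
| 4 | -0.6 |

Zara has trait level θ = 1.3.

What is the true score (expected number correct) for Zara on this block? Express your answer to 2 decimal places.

2.64

P(θ) = 1 / (1 + exp(−(θ − β)))
P_1 = 1/(1+e^{0.2000}) = 0.4502
P_2 = 1/(1+e^{-1.1000}) = 0.7503
P_3 = 1/(1+e^{-0.3000}) = 0.5744
P_4 = 1/(1+e^{-1.9000}) = 0.8699
E[score] = 0.4502 + 0.7503 + 0.5744 + 0.8699 = 2.6448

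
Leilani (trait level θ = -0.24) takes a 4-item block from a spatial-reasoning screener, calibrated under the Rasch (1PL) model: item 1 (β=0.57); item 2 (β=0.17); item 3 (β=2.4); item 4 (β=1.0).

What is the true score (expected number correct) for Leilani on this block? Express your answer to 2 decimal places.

1.00

P(θ) = 1 / (1 + exp(−(θ − β)))
P_1 = 1/(1+e^{0.8100}) = 0.3079
P_2 = 1/(1+e^{0.4100}) = 0.3989
P_3 = 1/(1+e^{2.6400}) = 0.0666
P_4 = 1/(1+e^{1.2400}) = 0.2244
E[score] = 0.3079 + 0.3989 + 0.0666 + 0.2244 = 0.9978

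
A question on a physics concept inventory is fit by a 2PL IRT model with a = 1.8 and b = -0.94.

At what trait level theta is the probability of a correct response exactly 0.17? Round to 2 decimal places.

P(theta) = 1 / (1 + exp(−a(theta − b)))
logit = ln(0.1700/0.8300) = -1.5856
theta = b + logit/(a) = -0.94 + (-1.5856)/1.8000 = -1.8209

-1.82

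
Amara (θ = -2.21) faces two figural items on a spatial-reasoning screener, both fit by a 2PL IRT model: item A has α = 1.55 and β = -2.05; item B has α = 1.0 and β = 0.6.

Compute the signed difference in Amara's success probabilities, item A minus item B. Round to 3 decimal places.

0.382

P(θ) = 1 / (1 + exp(−α(θ − β)))
P_A = 0.4383
P_B = 0.0568
P_A − P_B = 0.3815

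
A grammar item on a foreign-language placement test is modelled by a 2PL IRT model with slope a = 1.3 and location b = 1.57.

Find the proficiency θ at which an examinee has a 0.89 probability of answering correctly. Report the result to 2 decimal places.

3.18

P(θ) = 1 / (1 + exp(−a(θ − b)))
logit = ln(0.8900/0.1100) = 2.0907
θ = b + logit/(a) = 1.57 + 2.0907/1.3000 = 3.1783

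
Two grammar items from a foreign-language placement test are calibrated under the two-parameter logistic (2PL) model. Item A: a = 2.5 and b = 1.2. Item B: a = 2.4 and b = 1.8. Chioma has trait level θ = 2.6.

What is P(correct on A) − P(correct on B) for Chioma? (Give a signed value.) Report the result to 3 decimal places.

0.099

P(θ) = 1 / (1 + exp(−a(θ − b)))
P_A = 0.9707
P_B = 0.8721
P_A − P_B = 0.0985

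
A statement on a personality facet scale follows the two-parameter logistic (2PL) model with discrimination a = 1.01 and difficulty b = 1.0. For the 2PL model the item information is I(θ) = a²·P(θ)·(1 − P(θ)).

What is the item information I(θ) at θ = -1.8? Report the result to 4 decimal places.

P = 1/(1+e^{2.8280}) = 0.0558
P(1−P) = 0.0558 × 0.9442 = 0.0527
I = a² × P(1−P) = 1.01² × 0.0527 = 0.05377

0.0538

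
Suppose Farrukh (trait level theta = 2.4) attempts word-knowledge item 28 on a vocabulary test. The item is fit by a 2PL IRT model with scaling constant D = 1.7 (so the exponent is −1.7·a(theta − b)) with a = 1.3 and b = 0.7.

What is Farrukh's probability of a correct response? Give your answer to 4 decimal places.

0.9772

P(theta) = 1 / (1 + exp(−D·a(theta − b)))
Exponent: 1.7 × 1.3 × (2.4 − 0.7) = 3.7570
1/(1 + e^{-3.7570}) = 0.9772
P = 0.9772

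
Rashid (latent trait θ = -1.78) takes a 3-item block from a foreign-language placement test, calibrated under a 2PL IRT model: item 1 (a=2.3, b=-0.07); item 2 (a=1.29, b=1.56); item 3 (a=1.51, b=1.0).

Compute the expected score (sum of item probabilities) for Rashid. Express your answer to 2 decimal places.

0.05

P(θ) = 1 / (1 + exp(−a(θ − b)))
P_1 = 1/(1+e^{3.9330}) = 0.0192
P_2 = 1/(1+e^{4.3086}) = 0.0133
P_3 = 1/(1+e^{4.1978}) = 0.0148
E[score] = 0.0192 + 0.0133 + 0.0148 = 0.0473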